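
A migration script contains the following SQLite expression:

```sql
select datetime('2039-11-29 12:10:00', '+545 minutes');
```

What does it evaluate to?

2039-11-29 21:15:00

545 minutes = 9h 5m; +545 minutes from 2039-11-29 12:10:00 is 2039-11-29 21:15:00.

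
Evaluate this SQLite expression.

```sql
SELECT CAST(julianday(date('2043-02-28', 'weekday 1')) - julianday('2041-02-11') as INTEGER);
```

`weekday 1` advances to the next Monday; 2043-02-28 is a Saturday, so it moves forward to 2043-03-02.
17 days remain in February 2041 after the 11th (28 − 11).
Full months from March 2041 through February 2043 contribute their day counts.
Then 2 days into March 2043.
Total: 17 + 31 + 30 + 31 + 30 + 31 + 31 + 30 + 31 + 30 + 31 + 31 + 28 + 31 + 30 + 31 + 30 + 31 + 31 + 30 + 31 + 30 + 31 + 31 + 28 + 2 = 749.

749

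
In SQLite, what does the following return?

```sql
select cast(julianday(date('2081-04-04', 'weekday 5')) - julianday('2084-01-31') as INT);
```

`weekday 5` advances to the next Friday; 2081-04-04 is already a Friday, so it stays at 2081-04-04.
26 days remain in April 2081 after the 4th (30 − 4).
Full months from May 2081 through December 2083 contribute their day counts.
Then 31 days into January 2084.
Total: 26 + 31 + 30 + 31 + 31 + 30 + 31 + 30 + 31 + 31 + 28 + 31 + 30 + 31 + 30 + 31 + 31 + 30 + 31 + 30 + 31 + 31 + 28 + 31 + 30 + 31 + 30 + 31 + 31 + 30 + 31 + 30 + 31 + 31 = 1032.
The subtraction is earlier − later, so the result is −1032 → -1032.

-1032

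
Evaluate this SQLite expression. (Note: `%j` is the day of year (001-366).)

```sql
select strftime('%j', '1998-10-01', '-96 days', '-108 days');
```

070

First apply '-96 days', '-108 days': 1998-10-01 → 1998-03-11.
Day-of-year for 1998-03-11: days since 1998-01-01 inclusive = 70, zero-padded to 070.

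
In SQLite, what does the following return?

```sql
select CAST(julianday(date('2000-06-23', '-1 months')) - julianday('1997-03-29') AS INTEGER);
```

Adding -1 month to 2000-06-23 gives 2000-05-23.
2 days remain in March 1997 after the 29th (31 − 29).
Full months from April 1997 through April 2000 contribute their day counts.
Then 23 days into May 2000.
Total: 2 + 30 + 31 + 30 + 31 + 31 + 30 + 31 + 30 + 31 + 31 + 28 + 31 + 30 + 31 + 30 + 31 + 31 + 30 + 31 + 30 + 31 + 31 + 28 + 31 + 30 + 31 + 30 + 31 + 31 + 30 + 31 + 30 + 31 + 31 + 29 + 31 + 30 + 23 = 1151.

1151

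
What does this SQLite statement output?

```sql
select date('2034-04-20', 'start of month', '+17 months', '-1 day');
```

`start of month` rewinds 2034-04-20 to 2034-04-01.
Adding +17 months to 2034-04-01 gives 2035-09-01.
Going back 1 day from 2035-09-01 reaches 2035-08-31 (last day of August, 31 days).

2035-08-31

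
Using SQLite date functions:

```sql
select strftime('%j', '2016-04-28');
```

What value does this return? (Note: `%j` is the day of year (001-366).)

Day-of-year for 2016-04-28: days since 2016-01-01 inclusive = 119, zero-padded to 119.

119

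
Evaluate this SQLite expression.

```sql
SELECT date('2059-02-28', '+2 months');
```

2059-04-28

Adding +2 months to 2059-02-28 gives 2059-04-28.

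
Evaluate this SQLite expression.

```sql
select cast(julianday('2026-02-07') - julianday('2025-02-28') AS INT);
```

0 days remain in February 2025 after the 28th (28 − 28).
Full months from March 2025 through January 2026 contribute their day counts.
Then 7 days into February 2026.
Total: 0 + 31 + 30 + 31 + 30 + 31 + 31 + 30 + 31 + 30 + 31 + 31 + 7 = 344.

344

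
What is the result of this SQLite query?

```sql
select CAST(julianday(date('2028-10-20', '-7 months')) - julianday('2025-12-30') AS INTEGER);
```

Adding -7 months to 2028-10-20 gives 2028-03-20.
1 day remains in December 2025 after the 30th (31 − 30).
Full months from January 2026 through February 2028 contribute their day counts.
Then 20 days into March 2028.
Total: 1 + 31 + 28 + 31 + 30 + 31 + 30 + 31 + 31 + 30 + 31 + 30 + 31 + 31 + 28 + 31 + 30 + 31 + 30 + 31 + 31 + 30 + 31 + 30 + 31 + 31 + 29 + 20 = 811.

811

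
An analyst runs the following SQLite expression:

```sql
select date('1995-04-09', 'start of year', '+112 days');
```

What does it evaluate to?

`start of year` rewinds 1995-04-09 to 1995-01-01.
Applying '+112 days' to 1995-01-01: counting 112 days forward gives 1995-04-23.

1995-04-23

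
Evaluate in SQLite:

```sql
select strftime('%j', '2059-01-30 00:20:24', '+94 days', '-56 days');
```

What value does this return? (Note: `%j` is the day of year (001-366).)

First apply '+94 days', '-56 days': 2059-01-30 00:20:24 → 2059-03-09 00:20:24.
Day-of-year for 2059-03-09: days since 2059-01-01 inclusive = 68, zero-padded to 068.

068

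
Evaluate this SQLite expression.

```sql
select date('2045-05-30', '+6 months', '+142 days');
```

Adding +6 months to 2045-05-30 gives 2045-11-30.
Applying '+142 days' to 2045-11-30: counting 142 days forward gives 2046-04-21.

2046-04-21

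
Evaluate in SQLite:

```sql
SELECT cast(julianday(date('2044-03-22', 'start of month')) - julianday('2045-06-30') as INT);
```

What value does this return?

-486

`start of month` rewinds 2044-03-22 to 2044-03-01.
30 days remain in March 2044 after the 1st (31 − 1).
Full months from April 2044 through May 2045 contribute their day counts.
Then 30 days into June 2045.
Total: 30 + 30 + 31 + 30 + 31 + 31 + 30 + 31 + 30 + 31 + 31 + 28 + 31 + 30 + 31 + 30 = 486.
The subtraction is earlier − later, so the result is −486 → -486.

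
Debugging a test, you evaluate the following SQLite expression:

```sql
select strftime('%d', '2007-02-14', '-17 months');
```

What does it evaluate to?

14

First apply '-17 months': 2007-02-14 → 2005-09-14.
`%d` extracts the 2-digit day of month: 14.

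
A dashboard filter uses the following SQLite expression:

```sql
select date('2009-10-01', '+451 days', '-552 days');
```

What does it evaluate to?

Applying '+451 days' to 2009-10-01: counting 451 days forward gives 2010-12-26.
Applying '-552 days' to 2010-12-26: counting 552 days back gives 2009-06-22.

2009-06-22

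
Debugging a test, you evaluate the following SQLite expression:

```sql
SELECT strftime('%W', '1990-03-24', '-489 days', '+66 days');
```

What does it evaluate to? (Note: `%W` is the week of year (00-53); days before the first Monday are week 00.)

04

First apply '-489 days', '+66 days': 1990-03-24 → 1989-01-25.
1989-01-25 is a Wednesday. SQLite's %W counts Mondays since the year started; the result is 04.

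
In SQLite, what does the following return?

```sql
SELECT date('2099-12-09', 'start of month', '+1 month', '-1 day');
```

`start of month` rewinds 2099-12-09 to 2099-12-01.
Adding +1 month to 2099-12-01 gives 2100-01-01.
Going back 1 day from 2100-01-01 reaches 2099-12-31 (last day of December, 31 days).

2099-12-31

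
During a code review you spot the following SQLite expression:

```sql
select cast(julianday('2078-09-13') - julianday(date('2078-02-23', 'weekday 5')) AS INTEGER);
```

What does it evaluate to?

`weekday 5` advances to the next Friday; 2078-02-23 is a Wednesday, so it moves forward to 2078-02-25.
3 days remain in February 2078 after the 25th (28 − 25).
Full months from March 2078 through August 2078 contribute their day counts.
Then 13 days into September 2078.
Total: 3 + 31 + 30 + 31 + 30 + 31 + 31 + 13 = 200.

200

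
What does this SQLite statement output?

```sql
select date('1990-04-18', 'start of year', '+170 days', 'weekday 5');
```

1990-06-22

`start of year` rewinds 1990-04-18 to 1990-01-01.
Applying '+170 days' to 1990-01-01: counting 170 days forward gives 1990-06-20.
`weekday 5` advances to the next Friday; 1990-06-20 is a Wednesday, so it moves forward to 1990-06-22.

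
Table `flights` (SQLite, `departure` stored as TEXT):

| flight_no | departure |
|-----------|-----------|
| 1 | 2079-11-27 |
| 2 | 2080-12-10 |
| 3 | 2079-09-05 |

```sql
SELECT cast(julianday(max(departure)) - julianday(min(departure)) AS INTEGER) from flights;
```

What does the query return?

462

MIN = 2079-09-05, MAX = 2080-12-10.
25 days remain in September 2079 after the 5th (30 − 5).
Full months from October 2079 through November 2080 contribute their day counts.
Then 10 days into December 2080.
Total: 25 + 31 + 30 + 31 + 31 + 29 + 31 + 30 + 31 + 30 + 31 + 31 + 30 + 31 + 30 + 10 = 462.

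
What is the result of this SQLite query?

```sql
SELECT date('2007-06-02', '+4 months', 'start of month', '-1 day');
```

Adding +4 months to 2007-06-02 gives 2007-10-02.
`start of month` rewinds 2007-10-02 to 2007-10-01.
Going back 1 day from 2007-10-01 reaches 2007-09-30 (last day of September, 30 days).

2007-09-30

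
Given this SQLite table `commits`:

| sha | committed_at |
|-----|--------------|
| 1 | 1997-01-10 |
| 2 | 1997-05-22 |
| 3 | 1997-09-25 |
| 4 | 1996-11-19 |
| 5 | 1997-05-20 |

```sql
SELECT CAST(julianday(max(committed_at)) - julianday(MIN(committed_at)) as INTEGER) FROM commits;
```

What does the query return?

310

MIN = 1996-11-19, MAX = 1997-09-25.
11 days remain in November 1996 after the 19th (30 − 19).
Full months from December 1996 through August 1997 contribute their day counts.
Then 25 days into September 1997.
Total: 11 + 31 + 31 + 28 + 31 + 30 + 31 + 30 + 31 + 31 + 25 = 310.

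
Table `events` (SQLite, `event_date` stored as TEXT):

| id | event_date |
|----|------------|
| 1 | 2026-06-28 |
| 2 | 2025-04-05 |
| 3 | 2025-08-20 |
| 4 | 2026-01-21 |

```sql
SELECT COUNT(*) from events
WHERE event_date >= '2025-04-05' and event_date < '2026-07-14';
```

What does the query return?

4

Rows in [2025-04-05, 2026-07-14): 2026-06-28, 2025-04-05, 2025-08-20, 2026-01-21 → 4 rows.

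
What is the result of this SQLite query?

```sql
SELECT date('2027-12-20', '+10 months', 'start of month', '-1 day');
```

2028-09-30

Adding +10 months to 2027-12-20 gives 2028-10-20.
`start of month` rewinds 2028-10-20 to 2028-10-01.
Going back 1 day from 2028-10-01 reaches 2028-09-30 (last day of September, 30 days).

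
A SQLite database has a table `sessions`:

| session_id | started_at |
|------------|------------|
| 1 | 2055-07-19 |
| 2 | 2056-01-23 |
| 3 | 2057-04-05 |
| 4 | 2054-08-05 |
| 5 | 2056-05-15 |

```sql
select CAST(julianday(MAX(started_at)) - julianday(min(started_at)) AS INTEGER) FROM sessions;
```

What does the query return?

MIN = 2054-08-05, MAX = 2057-04-05.
26 days remain in August 2054 after the 5th (31 − 5).
Full months from September 2054 through March 2057 contribute their day counts.
Then 5 days into April 2057.
Total: 26 + 30 + 31 + 30 + 31 + 31 + 28 + 31 + 30 + 31 + 30 + 31 + 31 + 30 + 31 + 30 + 31 + 31 + 29 + 31 + 30 + 31 + 30 + 31 + 31 + 30 + 31 + 30 + 31 + 31 + 28 + 31 + 5 = 974.

974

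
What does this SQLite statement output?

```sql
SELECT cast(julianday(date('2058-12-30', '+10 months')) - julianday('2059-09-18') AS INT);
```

Adding +10 months to 2058-12-30 gives 2059-10-30.
12 days remain in September 2059 after the 18th (30 − 18).
Then 30 days into October 2059.
Total: 12 + 30 = 42.

42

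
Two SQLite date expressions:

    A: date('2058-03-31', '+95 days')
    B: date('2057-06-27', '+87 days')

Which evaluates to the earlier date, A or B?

B

A = 2058-07-04.
B = 2057-09-22.
B is earlier.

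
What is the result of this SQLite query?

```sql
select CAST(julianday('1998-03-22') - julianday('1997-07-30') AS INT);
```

235

1 day remains in July 1997 after the 30th (31 − 30).
Full months from August 1997 through February 1998 contribute their day counts.
Then 22 days into March 1998.
Total: 1 + 31 + 30 + 31 + 30 + 31 + 31 + 28 + 22 = 235.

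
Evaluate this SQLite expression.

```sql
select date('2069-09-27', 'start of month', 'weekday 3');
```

2069-09-04

`start of month` rewinds 2069-09-27 to 2069-09-01.
`weekday 3` advances to the next Wednesday; 2069-09-01 is a Sunday, so it moves forward to 2069-09-04.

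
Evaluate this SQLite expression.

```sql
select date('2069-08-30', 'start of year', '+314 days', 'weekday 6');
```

2069-11-16

`start of year` rewinds 2069-08-30 to 2069-01-01.
Applying '+314 days' to 2069-01-01: counting 314 days forward gives 2069-11-11.
`weekday 6` advances to the next Saturday; 2069-11-11 is a Monday, so it moves forward to 2069-11-16.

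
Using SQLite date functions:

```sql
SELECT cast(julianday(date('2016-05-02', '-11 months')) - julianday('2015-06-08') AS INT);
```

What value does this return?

Adding -11 months to 2016-05-02 gives 2015-06-02.
Both dates are in June 2015: 8 − 2 = 6.
The subtraction is earlier − later, so the result is −6 → -6.

-6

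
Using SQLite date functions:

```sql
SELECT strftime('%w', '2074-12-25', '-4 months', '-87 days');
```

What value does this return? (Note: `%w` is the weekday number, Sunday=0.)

First apply '-4 months', '-87 days': 2074-12-25 → 2074-05-30.
2074-05-30 is a Wednesday; with Sunday=0 that is 3.

3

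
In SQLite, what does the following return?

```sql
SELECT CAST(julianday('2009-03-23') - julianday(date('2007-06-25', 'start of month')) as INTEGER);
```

`start of month` rewinds 2007-06-25 to 2007-06-01.
29 days remain in June 2007 after the 1st (30 − 1).
Full months from July 2007 through February 2009 contribute their day counts.
Then 23 days into March 2009.
Total: 29 + 31 + 31 + 30 + 31 + 30 + 31 + 31 + 29 + 31 + 30 + 31 + 30 + 31 + 31 + 30 + 31 + 30 + 31 + 31 + 28 + 23 = 661.

661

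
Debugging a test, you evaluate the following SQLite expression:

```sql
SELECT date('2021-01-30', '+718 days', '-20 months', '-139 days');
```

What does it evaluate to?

Applying '+718 days' to 2021-01-30: counting 718 days forward gives 2023-01-18.
Adding -20 months to 2023-01-18 gives 2021-05-18.
Applying '-139 days' to 2021-05-18: counting 139 days back gives 2020-12-30.

2020-12-30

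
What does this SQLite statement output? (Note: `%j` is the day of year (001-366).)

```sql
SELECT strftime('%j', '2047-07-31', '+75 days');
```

First apply '+75 days': 2047-07-31 → 2047-10-14.
Day-of-year for 2047-10-14: days since 2047-01-01 inclusive = 287, zero-padded to 287.

287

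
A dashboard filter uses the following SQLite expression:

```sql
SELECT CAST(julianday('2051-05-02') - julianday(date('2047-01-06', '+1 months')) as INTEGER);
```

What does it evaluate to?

1546

Adding +1 month to 2047-01-06 gives 2047-02-06.
22 days remain in February 2047 after the 6th (28 − 6).
Full months from March 2047 through April 2051 contribute their day counts.
Then 2 days into May 2051.
Total: 22 + 31 + 30 + 31 + 30 + 31 + 31 + 30 + 31 + 30 + 31 + 31 + 29 + 31 + 30 + 31 + 30 + 31 + 31 + 30 + 31 + 30 + 31 + 31 + 28 + 31 + 30 + 31 + 30 + 31 + 31 + 30 + 31 + 30 + 31 + 31 + 28 + 31 + 30 + 31 + 30 + 31 + 31 + 30 + 31 + 30 + 31 + 31 + 28 + 31 + 30 + 2 = 1546.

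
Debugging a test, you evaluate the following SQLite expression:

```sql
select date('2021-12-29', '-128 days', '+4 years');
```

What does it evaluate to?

2025-08-23

Applying '-128 days' to 2021-12-29: counting 128 days back gives 2021-08-23.
Adding +4 years to 2021-08-23 gives 2025-08-23.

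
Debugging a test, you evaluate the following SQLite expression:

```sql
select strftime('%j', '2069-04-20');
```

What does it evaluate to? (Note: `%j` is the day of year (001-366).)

110

Day-of-year for 2069-04-20: days since 2069-01-01 inclusive = 110, zero-padded to 110.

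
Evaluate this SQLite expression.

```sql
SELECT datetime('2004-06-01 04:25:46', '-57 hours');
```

2004-05-29 19:25:46

-57 hours from 2004-06-01 04:25:46 is 2004-05-29 19:25:46 (crosses midnight).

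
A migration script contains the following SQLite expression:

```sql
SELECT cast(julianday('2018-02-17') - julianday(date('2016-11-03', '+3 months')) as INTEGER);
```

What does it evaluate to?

379

Adding +3 months to 2016-11-03 gives 2017-02-03.
25 days remain in February 2017 after the 3rd (28 − 3).
Full months from March 2017 through January 2018 contribute their day counts.
Then 17 days into February 2018.
Total: 25 + 31 + 30 + 31 + 30 + 31 + 31 + 30 + 31 + 30 + 31 + 31 + 17 = 379.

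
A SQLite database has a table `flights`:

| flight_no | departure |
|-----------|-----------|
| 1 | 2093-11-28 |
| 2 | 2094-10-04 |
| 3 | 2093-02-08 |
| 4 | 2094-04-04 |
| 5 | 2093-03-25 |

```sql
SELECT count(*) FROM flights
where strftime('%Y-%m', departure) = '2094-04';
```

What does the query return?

1

Rows with year-month 2094-04: 2094-04-04 → 1.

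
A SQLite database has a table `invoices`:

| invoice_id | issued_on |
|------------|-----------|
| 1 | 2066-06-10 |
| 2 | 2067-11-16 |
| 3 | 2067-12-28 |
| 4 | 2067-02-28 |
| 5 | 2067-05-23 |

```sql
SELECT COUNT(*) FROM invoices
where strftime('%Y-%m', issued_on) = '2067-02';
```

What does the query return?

Rows with year-month 2067-02: 2067-02-28 → 1.

1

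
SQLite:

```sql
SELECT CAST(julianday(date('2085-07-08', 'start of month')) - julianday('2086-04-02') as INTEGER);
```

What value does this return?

`start of month` rewinds 2085-07-08 to 2085-07-01.
30 days remain in July 2085 after the 1st (31 − 1).
Full months from August 2085 through March 2086 contribute their day counts.
Then 2 days into April 2086.
Total: 30 + 31 + 30 + 31 + 30 + 31 + 31 + 28 + 31 + 2 = 275.
The subtraction is earlier − later, so the result is −275 → -275.

-275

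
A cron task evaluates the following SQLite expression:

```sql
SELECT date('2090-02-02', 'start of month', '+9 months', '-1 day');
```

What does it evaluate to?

2090-10-31

`start of month` rewinds 2090-02-02 to 2090-02-01.
Adding +9 months to 2090-02-01 gives 2090-11-01.
Going back 1 day from 2090-11-01 reaches 2090-10-31 (last day of October, 31 days).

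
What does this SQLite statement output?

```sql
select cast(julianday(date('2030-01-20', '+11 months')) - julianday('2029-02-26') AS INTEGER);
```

Adding +11 months to 2030-01-20 gives 2030-12-20.
2 days remain in February 2029 after the 26th (28 − 26).
Full months from March 2029 through November 2030 contribute their day counts.
Then 20 days into December 2030.
Total: 2 + 31 + 30 + 31 + 30 + 31 + 31 + 30 + 31 + 30 + 31 + 31 + 28 + 31 + 30 + 31 + 30 + 31 + 31 + 30 + 31 + 30 + 20 = 662.

662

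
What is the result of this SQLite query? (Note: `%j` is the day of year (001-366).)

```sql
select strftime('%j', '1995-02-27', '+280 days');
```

338

First apply '+280 days': 1995-02-27 → 1995-12-04.
Day-of-year for 1995-12-04: days since 1995-01-01 inclusive = 338, zero-padded to 338.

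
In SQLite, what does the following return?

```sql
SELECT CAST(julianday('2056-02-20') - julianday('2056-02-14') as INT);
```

6

Both dates are in February 2056: 20 − 14 = 6.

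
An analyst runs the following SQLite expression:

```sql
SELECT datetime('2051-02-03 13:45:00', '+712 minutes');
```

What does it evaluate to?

2051-02-04 01:37:00

712 minutes = 11h 52m; +712 minutes from 2051-02-03 13:45:00 is 2051-02-04 01:37:00 (crosses midnight).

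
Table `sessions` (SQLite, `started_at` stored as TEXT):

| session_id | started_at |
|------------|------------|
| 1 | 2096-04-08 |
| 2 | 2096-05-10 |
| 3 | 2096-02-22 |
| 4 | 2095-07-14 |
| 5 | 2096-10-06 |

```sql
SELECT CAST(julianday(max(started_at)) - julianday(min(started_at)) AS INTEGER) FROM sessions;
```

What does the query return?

450

MIN = 2095-07-14, MAX = 2096-10-06.
17 days remain in July 2095 after the 14th (31 − 14).
Full months from August 2095 through September 2096 contribute their day counts.
Then 6 days into October 2096.
Total: 17 + 31 + 30 + 31 + 30 + 31 + 31 + 29 + 31 + 30 + 31 + 30 + 31 + 31 + 30 + 6 = 450.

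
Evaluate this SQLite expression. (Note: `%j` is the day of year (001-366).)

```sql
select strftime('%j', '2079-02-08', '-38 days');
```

First apply '-38 days': 2079-02-08 → 2079-01-01.
Day-of-year for 2079-01-01: days since 2079-01-01 inclusive = 1, zero-padded to 001.

001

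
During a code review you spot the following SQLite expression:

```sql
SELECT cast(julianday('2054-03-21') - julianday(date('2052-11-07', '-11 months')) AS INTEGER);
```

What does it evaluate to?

Adding -11 months to 2052-11-07 gives 2051-12-07.
24 days remain in December 2051 after the 7th (31 − 7).
Full months from January 2052 through February 2054 contribute their day counts.
Then 21 days into March 2054.
Total: 24 + 31 + 29 + 31 + 30 + 31 + 30 + 31 + 31 + 30 + 31 + 30 + 31 + 31 + 28 + 31 + 30 + 31 + 30 + 31 + 31 + 30 + 31 + 30 + 31 + 31 + 28 + 21 = 835.

835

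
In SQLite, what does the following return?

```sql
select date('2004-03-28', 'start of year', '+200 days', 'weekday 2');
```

`start of year` rewinds 2004-03-28 to 2004-01-01.
Applying '+200 days' to 2004-01-01: counting 200 days forward gives 2004-07-19.
`weekday 2` advances to the next Tuesday; 2004-07-19 is a Monday, so it moves forward to 2004-07-20.

2004-07-20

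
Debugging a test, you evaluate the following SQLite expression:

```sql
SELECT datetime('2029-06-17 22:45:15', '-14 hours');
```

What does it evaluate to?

-14 hours from 2029-06-17 22:45:15 is 2029-06-17 08:45:15.

2029-06-17 08:45:15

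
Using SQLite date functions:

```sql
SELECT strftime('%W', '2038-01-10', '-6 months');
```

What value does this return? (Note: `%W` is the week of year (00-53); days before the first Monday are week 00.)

First apply '-6 months': 2038-01-10 → 2037-07-10.
2037-07-10 is a Friday. SQLite's %W counts Mondays since the year started; the result is 27.

27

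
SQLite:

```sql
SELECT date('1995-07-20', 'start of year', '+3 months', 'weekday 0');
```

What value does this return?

`start of year` rewinds 1995-07-20 to 1995-01-01.
Adding +3 months to 1995-01-01 gives 1995-04-01.
`weekday 0` advances to the next Sunday; 1995-04-01 is a Saturday, so it moves forward to 1995-04-02.

1995-04-02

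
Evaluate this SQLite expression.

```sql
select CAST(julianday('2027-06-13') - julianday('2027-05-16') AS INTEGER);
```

28

15 days remain in May 2027 after the 16th (31 − 16).
Then 13 days into June 2027.
Total: 15 + 13 = 28.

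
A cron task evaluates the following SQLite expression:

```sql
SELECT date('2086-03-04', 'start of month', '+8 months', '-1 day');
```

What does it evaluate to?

`start of month` rewinds 2086-03-04 to 2086-03-01.
Adding +8 months to 2086-03-01 gives 2086-11-01.
Going back 1 day from 2086-11-01 reaches 2086-10-31 (last day of October, 31 days).

2086-10-31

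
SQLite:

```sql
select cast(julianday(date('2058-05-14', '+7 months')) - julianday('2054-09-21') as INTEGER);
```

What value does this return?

Adding +7 months to 2058-05-14 gives 2058-12-14.
9 days remain in September 2054 after the 21st (30 − 21).
Full months from October 2054 through November 2058 contribute their day counts.
Then 14 days into December 2058.
Total: 9 + 31 + 30 + 31 + 31 + 28 + 31 + 30 + 31 + 30 + 31 + 31 + 30 + 31 + 30 + 31 + 31 + 29 + 31 + 30 + 31 + 30 + 31 + 31 + 30 + 31 + 30 + 31 + 31 + 28 + 31 + 30 + 31 + 30 + 31 + 31 + 30 + 31 + 30 + 31 + 31 + 28 + 31 + 30 + 31 + 30 + 31 + 31 + 30 + 31 + 30 + 14 = 1545.

1545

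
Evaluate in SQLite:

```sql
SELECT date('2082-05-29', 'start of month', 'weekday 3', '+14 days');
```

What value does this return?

2082-05-20

`start of month` rewinds 2082-05-29 to 2082-05-01.
`weekday 3` advances to the next Wednesday; 2082-05-01 is a Friday, so it moves forward to 2082-05-06.
Advancing 14 more days within May lands on 2082-05-20.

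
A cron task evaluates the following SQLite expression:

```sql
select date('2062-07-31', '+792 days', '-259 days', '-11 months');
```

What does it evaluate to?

2063-02-15

Applying '+792 days' to 2062-07-31: counting 792 days forward gives 2064-09-30.
Applying '-259 days' to 2064-09-30: counting 259 days back gives 2064-01-15.
Adding -11 months to 2064-01-15 gives 2063-02-15.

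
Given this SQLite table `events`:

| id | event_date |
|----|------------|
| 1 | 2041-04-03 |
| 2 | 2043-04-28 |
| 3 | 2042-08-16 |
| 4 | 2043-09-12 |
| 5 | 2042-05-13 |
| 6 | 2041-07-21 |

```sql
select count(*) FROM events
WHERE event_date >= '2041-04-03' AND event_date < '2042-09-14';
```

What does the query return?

4

Rows in [2041-04-03, 2042-09-14): 2041-04-03, 2042-08-16, 2042-05-13, 2041-07-21 → 4 rows.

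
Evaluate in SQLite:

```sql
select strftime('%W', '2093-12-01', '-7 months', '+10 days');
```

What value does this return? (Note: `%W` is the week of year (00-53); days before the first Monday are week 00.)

First apply '-7 months', '+10 days': 2093-12-01 → 2093-05-11.
2093-05-11 is a Monday. SQLite's %W counts Mondays since the year started; the result is 19.

19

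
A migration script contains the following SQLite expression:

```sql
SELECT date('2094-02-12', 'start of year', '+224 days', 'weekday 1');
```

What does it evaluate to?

2094-08-16

`start of year` rewinds 2094-02-12 to 2094-01-01.
Applying '+224 days' to 2094-01-01: counting 224 days forward gives 2094-08-13.
`weekday 1` advances to the next Monday; 2094-08-13 is a Friday, so it moves forward to 2094-08-16.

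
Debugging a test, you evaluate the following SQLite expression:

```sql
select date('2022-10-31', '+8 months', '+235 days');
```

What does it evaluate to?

Adding +8 months to 2022-10-31 targets 2023-06-31. June 2023 has only 30 days, so SQLite normalizes the 1-day overflow forward to 2023-07-01.
Applying '+235 days' to 2023-07-01: counting 235 days forward gives 2024-02-21.

2024-02-21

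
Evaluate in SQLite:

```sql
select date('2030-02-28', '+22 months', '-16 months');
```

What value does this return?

2030-08-28

Adding +22 months to 2030-02-28 gives 2031-12-28.
Adding -16 months to 2031-12-28 gives 2030-08-28.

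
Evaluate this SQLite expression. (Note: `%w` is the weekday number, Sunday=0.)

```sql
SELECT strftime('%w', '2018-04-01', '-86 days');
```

5

First apply '-86 days': 2018-04-01 → 2018-01-05.
2018-01-05 is a Friday; with Sunday=0 that is 5.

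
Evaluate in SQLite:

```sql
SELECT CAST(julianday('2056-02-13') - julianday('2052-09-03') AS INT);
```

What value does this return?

27 days remain in September 2052 after the 3rd (30 − 3).
Full months from October 2052 through January 2056 contribute their day counts.
Then 13 days into February 2056.
Total: 27 + 31 + 30 + 31 + 31 + 28 + 31 + 30 + 31 + 30 + 31 + 31 + 30 + 31 + 30 + 31 + 31 + 28 + 31 + 30 + 31 + 30 + 31 + 31 + 30 + 31 + 30 + 31 + 31 + 28 + 31 + 30 + 31 + 30 + 31 + 31 + 30 + 31 + 30 + 31 + 31 + 13 = 1258.

1258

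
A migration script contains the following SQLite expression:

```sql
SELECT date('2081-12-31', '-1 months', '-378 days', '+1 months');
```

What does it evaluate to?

2080-12-18

Adding -1 month to 2081-12-31 targets 2081-11-31. November 2081 has only 30 days, so SQLite normalizes the 1-day overflow forward to 2081-12-01.
Applying '-378 days' to 2081-12-01: counting 378 days back gives 2080-11-18.
Adding +1 month to 2080-11-18 gives 2080-12-18.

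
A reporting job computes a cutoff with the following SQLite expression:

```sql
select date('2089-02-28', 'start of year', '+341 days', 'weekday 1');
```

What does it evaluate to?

2089-12-12

`start of year` rewinds 2089-02-28 to 2089-01-01.
Applying '+341 days' to 2089-01-01: counting 341 days forward gives 2089-12-08.
`weekday 1` advances to the next Monday; 2089-12-08 is a Thursday, so it moves forward to 2089-12-12.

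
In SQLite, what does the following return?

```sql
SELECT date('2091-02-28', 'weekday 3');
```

2091-02-28

`weekday 3` advances to the next Wednesday; 2091-02-28 is already a Wednesday, so it stays at 2091-02-28.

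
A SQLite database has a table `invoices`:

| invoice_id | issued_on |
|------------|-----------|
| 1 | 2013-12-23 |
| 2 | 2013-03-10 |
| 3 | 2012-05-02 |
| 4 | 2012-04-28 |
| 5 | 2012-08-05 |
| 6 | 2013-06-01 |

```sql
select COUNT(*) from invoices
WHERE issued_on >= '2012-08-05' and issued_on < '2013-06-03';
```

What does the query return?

Rows in [2012-08-05, 2013-06-03): 2013-03-10, 2012-08-05, 2013-06-01 → 3 rows.

3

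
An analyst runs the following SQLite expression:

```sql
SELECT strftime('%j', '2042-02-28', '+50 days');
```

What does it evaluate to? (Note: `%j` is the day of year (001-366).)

109

First apply '+50 days': 2042-02-28 → 2042-04-19.
Day-of-year for 2042-04-19: days since 2042-01-01 inclusive = 109, zero-padded to 109.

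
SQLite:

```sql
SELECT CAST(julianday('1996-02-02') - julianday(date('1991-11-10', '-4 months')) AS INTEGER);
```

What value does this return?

Adding -4 months to 1991-11-10 gives 1991-07-10.
21 days remain in July 1991 after the 10th (31 − 10).
Full months from August 1991 through January 1996 contribute their day counts.
Then 2 days into February 1996.
Total: 21 + 31 + 30 + 31 + 30 + 31 + 31 + 29 + 31 + 30 + 31 + 30 + 31 + 31 + 30 + 31 + 30 + 31 + 31 + 28 + 31 + 30 + 31 + 30 + 31 + 31 + 30 + 31 + 30 + 31 + 31 + 28 + 31 + 30 + 31 + 30 + 31 + 31 + 30 + 31 + 30 + 31 + 31 + 28 + 31 + 30 + 31 + 30 + 31 + 31 + 30 + 31 + 30 + 31 + 31 + 2 = 1668.

1668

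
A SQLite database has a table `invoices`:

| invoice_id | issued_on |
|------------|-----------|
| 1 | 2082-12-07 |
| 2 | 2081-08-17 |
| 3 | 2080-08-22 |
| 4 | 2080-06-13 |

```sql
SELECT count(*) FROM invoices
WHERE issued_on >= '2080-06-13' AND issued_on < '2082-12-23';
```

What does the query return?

Rows in [2080-06-13, 2082-12-23): 2082-12-07, 2081-08-17, 2080-08-22, 2080-06-13 → 4 rows.

4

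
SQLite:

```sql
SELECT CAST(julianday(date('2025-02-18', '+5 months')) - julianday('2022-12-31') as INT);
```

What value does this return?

Adding +5 months to 2025-02-18 gives 2025-07-18.
0 days remain in December 2022 after the 31st (31 − 31).
Full months from January 2023 through June 2025 contribute their day counts.
Then 18 days into July 2025.
Total: 0 + 31 + 28 + 31 + 30 + 31 + 30 + 31 + 31 + 30 + 31 + 30 + 31 + 31 + 29 + 31 + 30 + 31 + 30 + 31 + 31 + 30 + 31 + 30 + 31 + 31 + 28 + 31 + 30 + 31 + 30 + 18 = 930.

930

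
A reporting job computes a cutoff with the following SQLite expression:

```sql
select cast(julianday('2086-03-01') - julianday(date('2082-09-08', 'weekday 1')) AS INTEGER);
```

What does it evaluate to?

`weekday 1` advances to the next Monday; 2082-09-08 is a Tuesday, so it moves forward to 2082-09-14.
16 days remain in September 2082 after the 14th (30 − 14).
Full months from October 2082 through February 2086 contribute their day counts.
Then 1 day into March 2086.
Total: 16 + 31 + 30 + 31 + 31 + 28 + 31 + 30 + 31 + 30 + 31 + 31 + 30 + 31 + 30 + 31 + 31 + 29 + 31 + 30 + 31 + 30 + 31 + 31 + 30 + 31 + 30 + 31 + 31 + 28 + 31 + 30 + 31 + 30 + 31 + 31 + 30 + 31 + 30 + 31 + 31 + 28 + 1 = 1264.

1264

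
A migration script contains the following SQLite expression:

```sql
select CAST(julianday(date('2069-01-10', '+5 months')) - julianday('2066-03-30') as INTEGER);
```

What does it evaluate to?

1168

Adding +5 months to 2069-01-10 gives 2069-06-10.
1 day remains in March 2066 after the 30th (31 − 30).
Full months from April 2066 through May 2069 contribute their day counts.
Then 10 days into June 2069.
Total: 1 + 30 + 31 + 30 + 31 + 31 + 30 + 31 + 30 + 31 + 31 + 28 + 31 + 30 + 31 + 30 + 31 + 31 + 30 + 31 + 30 + 31 + 31 + 29 + 31 + 30 + 31 + 30 + 31 + 31 + 30 + 31 + 30 + 31 + 31 + 28 + 31 + 30 + 31 + 10 = 1168.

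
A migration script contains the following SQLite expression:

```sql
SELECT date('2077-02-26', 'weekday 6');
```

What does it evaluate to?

`weekday 6` advances to the next Saturday; 2077-02-26 is a Friday, so it moves forward to 2077-02-27.

2077-02-27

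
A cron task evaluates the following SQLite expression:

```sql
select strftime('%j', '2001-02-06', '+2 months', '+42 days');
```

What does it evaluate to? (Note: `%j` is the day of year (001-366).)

138

First apply '+2 months', '+42 days': 2001-02-06 → 2001-05-18.
Day-of-year for 2001-05-18: days since 2001-01-01 inclusive = 138, zero-padded to 138.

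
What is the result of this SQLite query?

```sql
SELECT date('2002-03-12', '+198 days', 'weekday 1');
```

2002-09-30

Applying '+198 days' to 2002-03-12: counting 198 days forward gives 2002-09-26.
`weekday 1` advances to the next Monday; 2002-09-26 is a Thursday, so it moves forward to 2002-09-30.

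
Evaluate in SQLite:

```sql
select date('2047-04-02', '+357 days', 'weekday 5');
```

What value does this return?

Applying '+357 days' to 2047-04-02: counting 357 days forward gives 2048-03-24.
`weekday 5` advances to the next Friday; 2048-03-24 is a Tuesday, so it moves forward to 2048-03-27.

2048-03-27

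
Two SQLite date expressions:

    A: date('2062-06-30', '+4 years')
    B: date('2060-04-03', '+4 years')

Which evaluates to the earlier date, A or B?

A = 2066-06-30.
B = 2064-04-03.
B is earlier.

B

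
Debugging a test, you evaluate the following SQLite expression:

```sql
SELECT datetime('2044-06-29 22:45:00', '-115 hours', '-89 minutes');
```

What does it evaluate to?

2044-06-25 02:16:00

-115 hours from 2044-06-29 22:45:00 is 2044-06-25 03:45:00 (crosses midnight).
89 minutes = 1h 29m; -89 minutes from 2044-06-25 03:45:00 is 2044-06-25 02:16:00.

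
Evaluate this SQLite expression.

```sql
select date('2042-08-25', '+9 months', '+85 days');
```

Adding +9 months to 2042-08-25 gives 2043-05-25.
Applying '+85 days' to 2043-05-25: counting 85 days forward gives 2043-08-18.

2043-08-18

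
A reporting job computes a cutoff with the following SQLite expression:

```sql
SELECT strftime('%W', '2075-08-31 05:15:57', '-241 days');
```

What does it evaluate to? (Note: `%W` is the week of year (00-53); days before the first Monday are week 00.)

First apply '-241 days': 2075-08-31 05:15:57 → 2075-01-02 05:15:57.
2075-01-02 is a Wednesday. SQLite's %W counts Mondays since the year started; the result is 00.

00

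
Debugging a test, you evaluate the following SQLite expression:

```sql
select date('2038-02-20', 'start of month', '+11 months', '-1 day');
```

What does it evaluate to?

2038-12-31

`start of month` rewinds 2038-02-20 to 2038-02-01.
Adding +11 months to 2038-02-01 gives 2039-01-01.
Going back 1 day from 2039-01-01 reaches 2038-12-31 (last day of December, 31 days).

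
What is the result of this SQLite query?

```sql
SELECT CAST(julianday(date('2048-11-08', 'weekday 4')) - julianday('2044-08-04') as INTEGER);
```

1561

`weekday 4` advances to the next Thursday; 2048-11-08 is a Sunday, so it moves forward to 2048-11-12.
27 days remain in August 2044 after the 4th (31 − 4).
Full months from September 2044 through October 2048 contribute their day counts.
Then 12 days into November 2048.
Total: 27 + 30 + 31 + 30 + 31 + 31 + 28 + 31 + 30 + 31 + 30 + 31 + 31 + 30 + 31 + 30 + 31 + 31 + 28 + 31 + 30 + 31 + 30 + 31 + 31 + 30 + 31 + 30 + 31 + 31 + 28 + 31 + 30 + 31 + 30 + 31 + 31 + 30 + 31 + 30 + 31 + 31 + 29 + 31 + 30 + 31 + 30 + 31 + 31 + 30 + 31 + 12 = 1561.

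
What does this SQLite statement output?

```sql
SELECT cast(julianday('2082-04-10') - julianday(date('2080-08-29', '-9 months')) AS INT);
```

863

Adding -9 months to 2080-08-29 gives 2079-11-29.
1 day remains in November 2079 after the 29th (30 − 29).
Full months from December 2079 through March 2082 contribute their day counts.
Then 10 days into April 2082.
Total: 1 + 31 + 31 + 29 + 31 + 30 + 31 + 30 + 31 + 31 + 30 + 31 + 30 + 31 + 31 + 28 + 31 + 30 + 31 + 30 + 31 + 31 + 30 + 31 + 30 + 31 + 31 + 28 + 31 + 10 = 863.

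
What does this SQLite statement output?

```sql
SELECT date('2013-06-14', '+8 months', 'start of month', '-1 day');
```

2014-01-31

Adding +8 months to 2013-06-14 gives 2014-02-14.
`start of month` rewinds 2014-02-14 to 2014-02-01.
Going back 1 day from 2014-02-01 reaches 2014-01-31 (last day of January, 31 days).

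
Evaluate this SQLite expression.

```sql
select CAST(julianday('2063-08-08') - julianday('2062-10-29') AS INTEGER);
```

283

2 days remain in October 2062 after the 29th (31 − 29).
Full months from November 2062 through July 2063 contribute their day counts.
Then 8 days into August 2063.
Total: 2 + 30 + 31 + 31 + 28 + 31 + 30 + 31 + 30 + 31 + 8 = 283.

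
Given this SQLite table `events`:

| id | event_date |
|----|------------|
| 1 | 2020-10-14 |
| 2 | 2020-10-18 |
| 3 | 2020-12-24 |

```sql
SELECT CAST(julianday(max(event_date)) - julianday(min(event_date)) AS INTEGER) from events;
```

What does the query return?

71

MIN = 2020-10-14, MAX = 2020-12-24.
17 days remain in October 2020 after the 14th (31 − 14).
November 2020: 30 days.
Then 24 days into December 2020.
Total: 17 + 30 + 24 = 71.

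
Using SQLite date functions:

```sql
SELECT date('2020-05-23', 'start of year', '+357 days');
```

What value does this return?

`start of year` rewinds 2020-05-23 to 2020-01-01.
Applying '+357 days' to 2020-01-01: counting 357 days forward gives 2020-12-23.

2020-12-23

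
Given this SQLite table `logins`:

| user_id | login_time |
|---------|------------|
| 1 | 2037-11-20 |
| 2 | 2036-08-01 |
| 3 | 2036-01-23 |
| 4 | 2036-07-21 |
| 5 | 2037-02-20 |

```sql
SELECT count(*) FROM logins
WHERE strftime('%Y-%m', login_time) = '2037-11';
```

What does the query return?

Rows with year-month 2037-11: 2037-11-20 → 1.

1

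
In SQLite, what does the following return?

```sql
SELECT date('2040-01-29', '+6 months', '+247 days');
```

2041-04-02

Adding +6 months to 2040-01-29 gives 2040-07-29.
Applying '+247 days' to 2040-07-29: counting 247 days forward gives 2041-04-02.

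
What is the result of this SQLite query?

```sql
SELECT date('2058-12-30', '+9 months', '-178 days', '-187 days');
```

Adding +9 months to 2058-12-30 gives 2059-09-30.
Applying '-178 days' to 2059-09-30: counting 178 days back gives 2059-04-05.
Applying '-187 days' to 2059-04-05: counting 187 days back gives 2058-09-30.

2058-09-30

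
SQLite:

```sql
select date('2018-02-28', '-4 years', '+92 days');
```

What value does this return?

Adding -4 years to 2018-02-28 gives 2014-02-28.
Applying '+92 days' to 2014-02-28: counting 92 days forward gives 2014-05-31.

2014-05-31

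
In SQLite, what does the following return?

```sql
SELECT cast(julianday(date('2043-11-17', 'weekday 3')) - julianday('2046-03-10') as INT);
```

-843

`weekday 3` advances to the next Wednesday; 2043-11-17 is a Tuesday, so it moves forward to 2043-11-18.
12 days remain in November 2043 after the 18th (30 − 18).
Full months from December 2043 through February 2046 contribute their day counts.
Then 10 days into March 2046.
Total: 12 + 31 + 31 + 29 + 31 + 30 + 31 + 30 + 31 + 31 + 30 + 31 + 30 + 31 + 31 + 28 + 31 + 30 + 31 + 30 + 31 + 31 + 30 + 31 + 30 + 31 + 31 + 28 + 10 = 843.
The subtraction is earlier − later, so the result is −843 → -843.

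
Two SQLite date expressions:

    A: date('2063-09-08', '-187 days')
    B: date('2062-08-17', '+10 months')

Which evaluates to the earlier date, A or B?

A

A = 2063-03-05.
B = 2063-06-17.
A is earlier.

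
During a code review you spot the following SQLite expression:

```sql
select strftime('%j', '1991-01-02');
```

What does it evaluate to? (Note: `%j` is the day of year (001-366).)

002

Day-of-year for 1991-01-02: days since 1991-01-01 inclusive = 2, zero-padded to 002.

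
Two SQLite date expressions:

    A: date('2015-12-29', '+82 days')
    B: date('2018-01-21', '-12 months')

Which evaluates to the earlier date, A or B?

A

A = 2016-03-20.
B = 2017-01-21.
A is earlier.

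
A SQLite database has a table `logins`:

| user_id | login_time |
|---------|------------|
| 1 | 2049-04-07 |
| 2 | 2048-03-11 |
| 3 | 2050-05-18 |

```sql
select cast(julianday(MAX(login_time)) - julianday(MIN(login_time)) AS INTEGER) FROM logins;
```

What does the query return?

798

MIN = 2048-03-11, MAX = 2050-05-18.
20 days remain in March 2048 after the 11th (31 − 11).
Full months from April 2048 through April 2050 contribute their day counts.
Then 18 days into May 2050.
Total: 20 + 30 + 31 + 30 + 31 + 31 + 30 + 31 + 30 + 31 + 31 + 28 + 31 + 30 + 31 + 30 + 31 + 31 + 30 + 31 + 30 + 31 + 31 + 28 + 31 + 30 + 18 = 798.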